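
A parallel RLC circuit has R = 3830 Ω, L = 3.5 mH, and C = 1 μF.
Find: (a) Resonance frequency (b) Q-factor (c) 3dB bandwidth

Step 1 — Resonance: ω₀ = 1/√(LC) = 1/√(0.0035·1e-06) = 1.69e+04 rad/s.
Step 2 — f₀ = ω₀/(2π) = 2690 Hz.
Step 3 — Parallel Q: Q = R/(ω₀L) = 3830/(1.69e+04·0.0035) = 64.74.
Step 4 — Bandwidth: Δω = ω₀/Q = 261.1 rad/s; BW = Δω/(2π) = 41.55 Hz.

(a) f₀ = 2690 Hz  (b) Q = 64.74  (c) BW = 41.55 Hz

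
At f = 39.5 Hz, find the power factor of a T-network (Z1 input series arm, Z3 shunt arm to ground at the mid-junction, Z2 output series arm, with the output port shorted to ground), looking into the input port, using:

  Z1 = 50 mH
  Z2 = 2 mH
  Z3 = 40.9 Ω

Step 1 — Angular frequency: ω = 2π·f = 2π·39.5 = 248.2 rad/s.
Step 2 — Component impedances:
  Z1: Z = jωL = j·248.2·0.05 = 0 + j12.41 Ω
  Z2: Z = jωL = j·248.2·0.002 = 0 + j0.4964 Ω
  Z3: Z = R = 40.9 Ω
Step 3 — With the output port shorted to ground, the output series arm Z2 runs from the junction to ground; the shunt arm Z3 also runs from the junction to ground. They appear in parallel: Z3 || Z2 = 0.006023 + j0.4963 Ω.
Step 4 — Series with input arm Z1: Z_in = Z1 + (Z3 || Z2) = 0.006023 + j12.91 Ω = 12.91∠90.0° Ω.
Step 5 — Power factor: PF = cos(φ) = Re(Z)/|Z| = 0.0060232/12.906 = 0.0004667.
Step 6 — Type: Im(Z) = 12.91 ⇒ lagging (phase φ = 90.0°).

PF = 0.0004667 (lagging, φ = 90.0°)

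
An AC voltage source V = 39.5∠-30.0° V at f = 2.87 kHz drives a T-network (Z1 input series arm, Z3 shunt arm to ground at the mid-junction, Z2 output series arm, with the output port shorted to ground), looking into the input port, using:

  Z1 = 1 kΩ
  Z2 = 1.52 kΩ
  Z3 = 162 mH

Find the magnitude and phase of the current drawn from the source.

Step 1 — Angular frequency: ω = 2π·f = 2π·2870 = 1.803e+04 rad/s.
Step 2 — Component impedances:
  Z1: Z = R = 1000 Ω
  Z2: Z = R = 1520 Ω
  Z3: Z = jωL = j·1.803e+04·0.162 = 0 + j2921 Ω
Step 3 — With the output port shorted to ground, the output series arm Z2 runs from the junction to ground; the shunt arm Z3 also runs from the junction to ground. They appear in parallel: Z3 || Z2 = 1196 + j622.4 Ω.
Step 4 — Series with input arm Z1: Z_in = Z1 + (Z3 || Z2) = 2196 + j622.4 Ω = 2283∠15.8° Ω.
Step 5 — Source phasor: V = 39.5∠-30.0° V = 34.21 - j19.75 V.
Step 6 — Ohm's law: I = V / Z_total = (34.21 - j19.75) / (2196 + j622.4) = 0.01206 - j0.01241 A.
Step 7 — Convert to polar: |I| = 0.0173 A, ∠I = -45.8°.

I = 0.0173∠-45.8° A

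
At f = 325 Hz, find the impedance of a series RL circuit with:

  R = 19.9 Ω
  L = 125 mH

Step 1 — Angular frequency: ω = 2π·f = 2π·325 = 2042 rad/s.
Step 2 — Component impedances:
  R: Z = R = 19.9 Ω
  L: Z = jωL = j·2042·0.125 = 0 + j255.3 Ω
Step 3 — Series combination: Z_total = R + L = 19.9 + j255.3 Ω = 256∠85.5° Ω.

Z = 19.9 + j255.3 Ω = 256∠85.5° Ω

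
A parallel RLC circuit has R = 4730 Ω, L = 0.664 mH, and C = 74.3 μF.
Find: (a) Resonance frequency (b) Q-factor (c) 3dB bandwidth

Step 1 — Resonance: ω₀ = 1/√(LC) = 1/√(0.000664·7.43e-05) = 4502 rad/s.
Step 2 — f₀ = ω₀/(2π) = 716.5 Hz.
Step 3 — Parallel Q: Q = R/(ω₀L) = 4730/(4502·0.000664) = 1582.
Step 4 — Bandwidth: Δω = ω₀/Q = 2.845 rad/s; BW = Δω/(2π) = 0.4529 Hz.

(a) f₀ = 716.5 Hz  (b) Q = 1582  (c) BW = 0.4529 Hz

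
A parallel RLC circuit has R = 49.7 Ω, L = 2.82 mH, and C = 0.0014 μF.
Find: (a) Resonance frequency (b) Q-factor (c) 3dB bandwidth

Step 1 — Resonance: ω₀ = 1/√(LC) = 1/√(0.00282·1.4e-09) = 5.033e+05 rad/s.
Step 2 — f₀ = ω₀/(2π) = 8.01e+04 Hz.
Step 3 — Parallel Q: Q = R/(ω₀L) = 49.7/(5.033e+05·0.00282) = 0.03502.
Step 4 — Bandwidth: Δω = ω₀/Q = 1.437e+07 rad/s; BW = Δω/(2π) = 2.287e+06 Hz.

(a) f₀ = 8.01e+04 Hz  (b) Q = 0.03502  (c) BW = 2.287e+06 Hz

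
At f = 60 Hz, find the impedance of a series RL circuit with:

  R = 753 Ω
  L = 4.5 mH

Step 1 — Angular frequency: ω = 2π·f = 2π·60 = 377 rad/s.
Step 2 — Component impedances:
  R: Z = R = 753 Ω
  L: Z = jωL = j·377·0.0045 = 0 + j1.696 Ω
Step 3 — Series combination: Z_total = R + L = 753 + j1.696 Ω = 753∠0.1° Ω.

Z = 753 + j1.696 Ω = 753∠0.1° Ω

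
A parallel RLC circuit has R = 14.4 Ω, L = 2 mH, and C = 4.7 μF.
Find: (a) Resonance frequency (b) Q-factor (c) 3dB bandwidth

Step 1 — Resonance: ω₀ = 1/√(LC) = 1/√(0.002·4.7e-06) = 1.031e+04 rad/s.
Step 2 — f₀ = ω₀/(2π) = 1642 Hz.
Step 3 — Parallel Q: Q = R/(ω₀L) = 14.4/(1.031e+04·0.002) = 0.6981.
Step 4 — Bandwidth: Δω = ω₀/Q = 1.478e+04 rad/s; BW = Δω/(2π) = 2352 Hz.

(a) f₀ = 1642 Hz  (b) Q = 0.6981  (c) BW = 2352 Hz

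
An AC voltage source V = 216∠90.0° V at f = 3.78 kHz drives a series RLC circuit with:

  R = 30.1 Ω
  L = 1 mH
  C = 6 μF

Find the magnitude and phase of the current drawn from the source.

Step 1 — Angular frequency: ω = 2π·f = 2π·3780 = 2.375e+04 rad/s.
Step 2 — Component impedances:
  R: Z = R = 30.1 Ω
  L: Z = jωL = j·2.375e+04·0.001 = 0 + j23.75 Ω
  C: Z = 1/(jωC) = -j/(ω·C) = 0 - j7.017 Ω
Step 3 — Series combination: Z_total = R + L + C = 30.1 + j16.73 Ω = 34.44∠29.1° Ω.
Step 4 — Source phasor: V = 216∠90.0° V = 0 + j216 V.
Step 5 — Ohm's law: I = V / Z_total = (0 + j216) / (30.1 + j16.73) = 3.047 + j5.482 A.
Step 6 — Convert to polar: |I| = 6.272 A, ∠I = 60.9°.

I = 6.272∠60.9° A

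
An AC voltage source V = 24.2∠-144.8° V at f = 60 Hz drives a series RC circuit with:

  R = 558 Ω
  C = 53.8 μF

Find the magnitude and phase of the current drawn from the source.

Step 1 — Angular frequency: ω = 2π·f = 2π·60 = 377 rad/s.
Step 2 — Component impedances:
  R: Z = R = 558 Ω
  C: Z = 1/(jωC) = -j/(ω·C) = 0 - j49.3 Ω
Step 3 — Series combination: Z_total = R + C = 558 - j49.3 Ω = 560.2∠-5.0° Ω.
Step 4 — Source phasor: V = 24.2∠-144.8° V = -19.77 - j13.95 V.
Step 5 — Ohm's law: I = V / Z_total = (-19.77 - j13.95) / (558 - j49.3) = -0.03297 - j0.02791 A.
Step 6 — Convert to polar: |I| = 0.0432 A, ∠I = -139.8°.

I = 0.0432∠-139.8° A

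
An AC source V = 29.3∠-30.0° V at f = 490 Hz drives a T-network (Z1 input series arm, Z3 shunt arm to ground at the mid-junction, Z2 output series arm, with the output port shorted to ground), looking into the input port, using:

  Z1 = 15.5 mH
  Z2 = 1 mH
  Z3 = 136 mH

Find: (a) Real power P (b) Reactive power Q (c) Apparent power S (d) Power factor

Step 1 — Angular frequency: ω = 2π·f = 2π·490 = 3079 rad/s.
Step 2 — Component impedances:
  Z1: Z = jωL = j·3079·0.0155 = 0 + j47.72 Ω
  Z2: Z = jωL = j·3079·0.001 = 0 + j3.079 Ω
  Z3: Z = jωL = j·3079·0.136 = 0 + j418.7 Ω
Step 3 — With the output port shorted to ground, the output series arm Z2 runs from the junction to ground; the shunt arm Z3 also runs from the junction to ground. They appear in parallel: Z3 || Z2 = 0 + j3.056 Ω.
Step 4 — Series with input arm Z1: Z_in = Z1 + (Z3 || Z2) = 0 + j50.78 Ω = 50.78∠90.0° Ω.
Step 5 — Source phasor: V = 29.3∠-30.0° V = 25.37 - j14.65 V.
Step 6 — Current: I = V / Z = -0.2885 - j0.4997 A = 0.577∠-120.0° A.
Step 7 — Complex power: S = V·I* = 0 + j16.91 VA.
Step 8 — Real power: P = Re(S) = 0 W.
Step 9 — Reactive power: Q = Im(S) = 16.91 VAR.
Step 10 — Apparent power: |S| = 16.91 VA.
Step 11 — Power factor: PF = P/|S| = 0 (lagging).

(a) P = 0 W  (b) Q = 16.91 VAR  (c) S = 16.91 VA  (d) PF = 0 (lagging)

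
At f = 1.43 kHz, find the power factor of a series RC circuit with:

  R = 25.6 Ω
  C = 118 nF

Step 1 — Angular frequency: ω = 2π·f = 2π·1430 = 8985 rad/s.
Step 2 — Component impedances:
  R: Z = R = 25.6 Ω
  C: Z = 1/(jωC) = -j/(ω·C) = 0 - j943.2 Ω
Step 3 — Series combination: Z_total = R + C = 25.6 - j943.2 Ω = 943.5∠-88.4° Ω.
Step 4 — Power factor: PF = cos(φ) = Re(Z)/|Z| = 25.6/943.5 = 0.02713.
Step 5 — Type: Im(Z) = -943.2 ⇒ leading (phase φ = -88.4°).

PF = 0.02713 (leading, φ = -88.4°)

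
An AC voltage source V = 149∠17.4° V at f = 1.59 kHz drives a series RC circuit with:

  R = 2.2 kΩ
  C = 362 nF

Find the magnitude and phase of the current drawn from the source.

Step 1 — Angular frequency: ω = 2π·f = 2π·1590 = 9990 rad/s.
Step 2 — Component impedances:
  R: Z = R = 2200 Ω
  C: Z = 1/(jωC) = -j/(ω·C) = 0 - j276.5 Ω
Step 3 — Series combination: Z_total = R + C = 2200 - j276.5 Ω = 2217∠-7.2° Ω.
Step 4 — Source phasor: V = 149∠17.4° V = 142.2 + j44.56 V.
Step 5 — Ohm's law: I = V / Z_total = (142.2 + j44.56) / (2200 - j276.5) = 0.06112 + j0.02793 A.
Step 6 — Convert to polar: |I| = 0.0672 A, ∠I = 24.6°.

I = 0.0672∠24.6° A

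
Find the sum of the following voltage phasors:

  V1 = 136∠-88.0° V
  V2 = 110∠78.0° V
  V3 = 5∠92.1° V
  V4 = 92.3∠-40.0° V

Step 1 — Convert each phasor to rectangular form:
  V1 = 136·(cos(-88.0°) + j·sin(-88.0°)) = 4.746 - j135.9 V
  V2 = 110·(cos(78.0°) + j·sin(78.0°)) = 22.87 + j107.6 V
  V3 = 5·(cos(92.1°) + j·sin(92.1°)) = -0.1832 + j4.997 V
  V4 = 92.3·(cos(-40.0°) + j·sin(-40.0°)) = 70.71 - j59.33 V
Step 2 — Sum components: V_total = 98.14 - j82.65 V.
Step 3 — Convert to polar: |V_total| = 128.3 V, ∠V_total = -40.1°.

V_total = 128.3∠-40.1° V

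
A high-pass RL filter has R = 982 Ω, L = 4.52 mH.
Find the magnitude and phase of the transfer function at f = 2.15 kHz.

Step 1 — Angular frequency: ω = 2π·2150 = 1.351e+04 rad/s.
Step 2 — Transfer function: H(jω) = jωL/(R + jωL).
Step 3 — Numerator jωL = j·61.06; denominator R + jωL = 982 + j61.06.
Step 4 — H = 0.003851 + j0.06194.
Step 5 — Magnitude: |H| = 0.06206 (-24.1 dB); phase: φ = 86.4°.

|H| = 0.06206 (-24.1 dB), φ = 86.4°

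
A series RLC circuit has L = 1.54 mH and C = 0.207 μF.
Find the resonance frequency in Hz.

Step 1 — Resonance condition Im(Z)=0 gives ω₀ = 1/√(LC).
Step 2 — ω₀ = 1/√(0.00154·2.07e-07) = 5.601e+04 rad/s.
Step 3 — f₀ = ω₀/(2π) = 8914 Hz.

f₀ = 8914 Hz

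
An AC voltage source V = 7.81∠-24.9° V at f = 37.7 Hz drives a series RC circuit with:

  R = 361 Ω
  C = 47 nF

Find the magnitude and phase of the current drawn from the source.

Step 1 — Angular frequency: ω = 2π·f = 2π·37.7 = 236.9 rad/s.
Step 2 — Component impedances:
  R: Z = R = 361 Ω
  C: Z = 1/(jωC) = -j/(ω·C) = 0 - j8.982e+04 Ω
Step 3 — Series combination: Z_total = R + C = 361 - j8.982e+04 Ω = 8.982e+04∠-89.8° Ω.
Step 4 — Source phasor: V = 7.81∠-24.9° V = 7.084 - j3.288 V.
Step 5 — Ohm's law: I = V / Z_total = (7.084 - j3.288) / (361 - j8.982e+04) = 3.693e-05 + j7.872e-05 A.
Step 6 — Convert to polar: |I| = 8.695e-05 A, ∠I = 64.9°.

I = 8.695e-05∠64.9° A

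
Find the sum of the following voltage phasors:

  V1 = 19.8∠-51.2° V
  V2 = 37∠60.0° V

Step 1 — Convert each phasor to rectangular form:
  V1 = 19.8·(cos(-51.2°) + j·sin(-51.2°)) = 12.41 - j15.43 V
  V2 = 37·(cos(60.0°) + j·sin(60.0°)) = 18.5 + j32.04 V
Step 2 — Sum components: V_total = 30.91 + j16.61 V.
Step 3 — Convert to polar: |V_total| = 35.09 V, ∠V_total = 28.3°.

V_total = 35.09∠28.3° V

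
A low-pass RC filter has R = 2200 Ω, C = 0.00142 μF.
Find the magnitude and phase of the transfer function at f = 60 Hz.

Step 1 — Angular frequency: ω = 2π·60 = 377 rad/s.
Step 2 — Transfer function: H(jω) = 1/(1 + jωRC).
Step 3 — Denominator: 1 + jωRC = 1 + j·377·2200·1.42e-09 = 1 + j0.001178.
Step 4 — H = 1 - j0.001178.
Step 5 — Magnitude: |H| = 1 (-0.0 dB); phase: φ = -0.1°.

|H| = 1 (-0.0 dB), φ = -0.1°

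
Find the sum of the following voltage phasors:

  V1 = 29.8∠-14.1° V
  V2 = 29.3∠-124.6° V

Step 1 — Convert each phasor to rectangular form:
  V1 = 29.8·(cos(-14.1°) + j·sin(-14.1°)) = 28.9 - j7.26 V
  V2 = 29.3·(cos(-124.6°) + j·sin(-124.6°)) = -16.64 - j24.12 V
Step 2 — Sum components: V_total = 12.26 - j31.38 V.
Step 3 — Convert to polar: |V_total| = 33.69 V, ∠V_total = -68.7°.

V_total = 33.69∠-68.7° V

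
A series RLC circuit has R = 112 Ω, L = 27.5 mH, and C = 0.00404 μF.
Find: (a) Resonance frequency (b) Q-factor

Step 1 — Resonance condition Im(Z)=0 gives ω₀ = 1/√(LC).
Step 2 — ω₀ = 1/√(0.0275·4.04e-09) = 9.487e+04 rad/s.
Step 3 — f₀ = ω₀/(2π) = 1.51e+04 Hz.
Step 4 — Series Q: Q = ω₀L/R = 9.487e+04·0.0275/112 = 23.29.

(a) f₀ = 1.51e+04 Hz  (b) Q = 23.29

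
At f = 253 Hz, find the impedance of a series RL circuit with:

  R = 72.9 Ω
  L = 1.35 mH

Step 1 — Angular frequency: ω = 2π·f = 2π·253 = 1590 rad/s.
Step 2 — Component impedances:
  R: Z = R = 72.9 Ω
  L: Z = jωL = j·1590·0.00135 = 0 + j2.146 Ω
Step 3 — Series combination: Z_total = R + L = 72.9 + j2.146 Ω = 72.93∠1.7° Ω.

Z = 72.9 + j2.146 Ω = 72.93∠1.7° Ω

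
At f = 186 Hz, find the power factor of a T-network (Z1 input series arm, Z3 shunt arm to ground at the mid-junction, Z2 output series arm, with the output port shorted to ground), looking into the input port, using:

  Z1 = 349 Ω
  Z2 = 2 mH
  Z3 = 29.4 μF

Step 1 — Angular frequency: ω = 2π·f = 2π·186 = 1169 rad/s.
Step 2 — Component impedances:
  Z1: Z = R = 349 Ω
  Z2: Z = jωL = j·1169·0.002 = 0 + j2.337 Ω
  Z3: Z = 1/(jωC) = -j/(ω·C) = 0 - j29.1 Ω
Step 3 — With the output port shorted to ground, the output series arm Z2 runs from the junction to ground; the shunt arm Z3 also runs from the junction to ground. They appear in parallel: Z3 || Z2 = 0 + j2.541 Ω.
Step 4 — Series with input arm Z1: Z_in = Z1 + (Z3 || Z2) = 349 + j2.541 Ω = 349∠0.4° Ω.
Step 5 — Power factor: PF = cos(φ) = Re(Z)/|Z| = 349/349 = 1.
Step 6 — Type: Im(Z) = 2.541 ⇒ lagging (phase φ = 0.4°).

PF = 1 (lagging, φ = 0.4°)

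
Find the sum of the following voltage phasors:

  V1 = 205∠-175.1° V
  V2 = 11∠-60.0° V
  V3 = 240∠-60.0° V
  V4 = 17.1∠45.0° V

Step 1 — Convert each phasor to rectangular form:
  V1 = 205·(cos(-175.1°) + j·sin(-175.1°)) = -204.3 - j17.51 V
  V2 = 11·(cos(-60.0°) + j·sin(-60.0°)) = 5.5 - j9.526 V
  V3 = 240·(cos(-60.0°) + j·sin(-60.0°)) = 120 - j207.8 V
  V4 = 17.1·(cos(45.0°) + j·sin(45.0°)) = 12.09 + j12.09 V
Step 2 — Sum components: V_total = -66.66 - j222.8 V.
Step 3 — Convert to polar: |V_total| = 232.5 V, ∠V_total = -106.7°.

V_total = 232.5∠-106.7° V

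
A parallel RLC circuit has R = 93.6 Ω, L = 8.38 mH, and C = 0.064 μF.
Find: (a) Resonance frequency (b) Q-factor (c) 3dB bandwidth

Step 1 — Resonance: ω₀ = 1/√(LC) = 1/√(0.00838·6.4e-08) = 4.318e+04 rad/s.
Step 2 — f₀ = ω₀/(2π) = 6872 Hz.
Step 3 — Parallel Q: Q = R/(ω₀L) = 93.6/(4.318e+04·0.00838) = 0.2587.
Step 4 — Bandwidth: Δω = ω₀/Q = 1.669e+05 rad/s; BW = Δω/(2π) = 2.657e+04 Hz.

(a) f₀ = 6872 Hz  (b) Q = 0.2587  (c) BW = 2.657e+04 Hz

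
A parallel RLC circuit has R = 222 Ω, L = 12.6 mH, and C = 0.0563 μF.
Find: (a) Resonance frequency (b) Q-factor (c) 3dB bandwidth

Step 1 — Resonance: ω₀ = 1/√(LC) = 1/√(0.0126·5.63e-08) = 3.755e+04 rad/s.
Step 2 — f₀ = ω₀/(2π) = 5976 Hz.
Step 3 — Parallel Q: Q = R/(ω₀L) = 222/(3.755e+04·0.0126) = 0.4693.
Step 4 — Bandwidth: Δω = ω₀/Q = 8.001e+04 rad/s; BW = Δω/(2π) = 1.273e+04 Hz.

(a) f₀ = 5976 Hz  (b) Q = 0.4693  (c) BW = 1.273e+04 Hz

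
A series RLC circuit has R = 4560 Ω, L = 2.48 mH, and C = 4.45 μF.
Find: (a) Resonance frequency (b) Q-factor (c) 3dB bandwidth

Step 1 — Resonance condition Im(Z)=0 gives ω₀ = 1/√(LC).
Step 2 — ω₀ = 1/√(0.00248·4.45e-06) = 9519 rad/s.
Step 3 — f₀ = ω₀/(2π) = 1515 Hz.
Step 4 — Series Q: Q = ω₀L/R = 9519·0.00248/4560 = 0.005177.
Step 5 — 3dB bandwidth: Δω = ω₀/Q = 1.839e+06 rad/s; BW = Δω/(2π) = 2.926e+05 Hz.

(a) f₀ = 1515 Hz  (b) Q = 0.005177  (c) BW = 2.926e+05 Hz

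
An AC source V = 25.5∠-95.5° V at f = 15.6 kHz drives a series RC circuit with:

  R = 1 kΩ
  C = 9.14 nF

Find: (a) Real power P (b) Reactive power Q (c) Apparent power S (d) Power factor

Step 1 — Angular frequency: ω = 2π·f = 2π·1.56e+04 = 9.802e+04 rad/s.
Step 2 — Component impedances:
  R: Z = R = 1000 Ω
  C: Z = 1/(jωC) = -j/(ω·C) = 0 - j1116 Ω
Step 3 — Series combination: Z_total = R + C = 1000 - j1116 Ω = 1499∠-48.1° Ω.
Step 4 — Source phasor: V = 25.5∠-95.5° V = -2.444 - j25.38 V.
Step 5 — Current: I = V / Z = 0.01153 - j0.01252 A = 0.01702∠-47.4° A.
Step 6 — Complex power: S = V·I* = 0.2895 - j0.3232 VA.
Step 7 — Real power: P = Re(S) = 0.2895 W.
Step 8 — Reactive power: Q = Im(S) = -0.3232 VAR.
Step 9 — Apparent power: |S| = 0.4339 VA.
Step 10 — Power factor: PF = P/|S| = 0.6673 (leading).

(a) P = 0.2895 W  (b) Q = -0.3232 VAR  (c) S = 0.4339 VA  (d) PF = 0.6673 (leading)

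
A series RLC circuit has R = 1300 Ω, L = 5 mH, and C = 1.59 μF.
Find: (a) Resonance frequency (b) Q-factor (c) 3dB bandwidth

Step 1 — Resonance condition Im(Z)=0 gives ω₀ = 1/√(LC).
Step 2 — ω₀ = 1/√(0.005·1.59e-06) = 1.122e+04 rad/s.
Step 3 — f₀ = ω₀/(2π) = 1785 Hz.
Step 4 — Series Q: Q = ω₀L/R = 1.122e+04·0.005/1300 = 0.04314.
Step 5 — 3dB bandwidth: Δω = ω₀/Q = 2.6e+05 rad/s; BW = Δω/(2π) = 4.138e+04 Hz.

(a) f₀ = 1785 Hz  (b) Q = 0.04314  (c) BW = 4.138e+04 Hz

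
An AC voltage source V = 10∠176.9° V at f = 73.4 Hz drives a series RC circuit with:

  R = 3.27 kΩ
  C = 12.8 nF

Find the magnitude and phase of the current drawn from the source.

Step 1 — Angular frequency: ω = 2π·f = 2π·73.4 = 461.2 rad/s.
Step 2 — Component impedances:
  R: Z = R = 3270 Ω
  C: Z = 1/(jωC) = -j/(ω·C) = 0 - j1.694e+05 Ω
Step 3 — Series combination: Z_total = R + C = 3270 - j1.694e+05 Ω = 1.694e+05∠-88.9° Ω.
Step 4 — Source phasor: V = 10∠176.9° V = -9.985 + j0.5408 V.
Step 5 — Ohm's law: I = V / Z_total = (-9.985 + j0.5408) / (3270 - j1.694e+05) = -4.329e-06 - j5.886e-05 A.
Step 6 — Convert to polar: |I| = 5.902e-05 A, ∠I = -94.2°.

I = 5.902e-05∠-94.2° A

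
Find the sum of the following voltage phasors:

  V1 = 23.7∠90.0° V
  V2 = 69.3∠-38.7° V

Step 1 — Convert each phasor to rectangular form:
  V1 = 23.7·(cos(90.0°) + j·sin(90.0°)) = 0 + j23.7 V
  V2 = 69.3·(cos(-38.7°) + j·sin(-38.7°)) = 54.08 - j43.33 V
Step 2 — Sum components: V_total = 54.08 - j19.63 V.
Step 3 — Convert to polar: |V_total| = 57.54 V, ∠V_total = -19.9°.

V_total = 57.54∠-19.9° V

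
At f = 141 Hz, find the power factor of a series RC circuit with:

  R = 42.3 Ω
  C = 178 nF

Step 1 — Angular frequency: ω = 2π·f = 2π·141 = 885.9 rad/s.
Step 2 — Component impedances:
  R: Z = R = 42.3 Ω
  C: Z = 1/(jωC) = -j/(ω·C) = 0 - j6341 Ω
Step 3 — Series combination: Z_total = R + C = 42.3 - j6341 Ω = 6341∠-89.6° Ω.
Step 4 — Power factor: PF = cos(φ) = Re(Z)/|Z| = 42.3/6341.5 = 0.00667.
Step 5 — Type: Im(Z) = -6341 ⇒ leading (phase φ = -89.6°).

PF = 0.00667 (leading, φ = -89.6°)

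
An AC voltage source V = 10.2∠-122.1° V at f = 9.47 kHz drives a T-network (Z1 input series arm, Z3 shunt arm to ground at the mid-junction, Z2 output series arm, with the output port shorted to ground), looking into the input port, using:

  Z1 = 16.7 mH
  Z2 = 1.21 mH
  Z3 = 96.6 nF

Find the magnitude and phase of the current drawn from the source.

Step 1 — Angular frequency: ω = 2π·f = 2π·9470 = 5.95e+04 rad/s.
Step 2 — Component impedances:
  Z1: Z = jωL = j·5.95e+04·0.0167 = 0 + j993.7 Ω
  Z2: Z = jωL = j·5.95e+04·0.00121 = 0 + j72 Ω
  Z3: Z = 1/(jωC) = -j/(ω·C) = 0 - j174 Ω
Step 3 — With the output port shorted to ground, the output series arm Z2 runs from the junction to ground; the shunt arm Z3 also runs from the junction to ground. They appear in parallel: Z3 || Z2 = 0 + j122.8 Ω.
Step 4 — Series with input arm Z1: Z_in = Z1 + (Z3 || Z2) = 0 + j1117 Ω = 1117∠90.0° Ω.
Step 5 — Source phasor: V = 10.2∠-122.1° V = -5.42 - j8.641 V.
Step 6 — Ohm's law: I = V / Z_total = (-5.42 - j8.641) / (0 + j1117) = -0.007739 + j0.004855 A.
Step 7 — Convert to polar: |I| = 0.009136 A, ∠I = 147.9°.

I = 0.009136∠147.9° A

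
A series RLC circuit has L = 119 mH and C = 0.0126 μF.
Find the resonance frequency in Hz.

Step 1 — Resonance condition Im(Z)=0 gives ω₀ = 1/√(LC).
Step 2 — ω₀ = 1/√(0.119·1.26e-08) = 2.583e+04 rad/s.
Step 3 — f₀ = ω₀/(2π) = 4110 Hz.

f₀ = 4110 Hz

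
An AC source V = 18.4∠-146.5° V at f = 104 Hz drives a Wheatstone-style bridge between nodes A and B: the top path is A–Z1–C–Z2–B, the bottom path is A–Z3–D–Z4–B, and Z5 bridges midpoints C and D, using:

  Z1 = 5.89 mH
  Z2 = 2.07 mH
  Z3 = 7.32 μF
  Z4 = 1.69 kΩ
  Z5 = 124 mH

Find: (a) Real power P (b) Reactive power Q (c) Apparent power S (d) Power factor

Step 1 — Angular frequency: ω = 2π·f = 2π·104 = 653.5 rad/s.
Step 2 — Component impedances:
  Z1: Z = jωL = j·653.5·0.00589 = 0 + j3.849 Ω
  Z2: Z = jωL = j·653.5·0.00207 = 0 + j1.353 Ω
  Z3: Z = 1/(jωC) = -j/(ω·C) = 0 - j209.1 Ω
  Z4: Z = R = 1690 Ω
  Z5: Z = jωL = j·653.5·0.124 = 0 + j81.03 Ω
Step 3 — Bridge requires nodal analysis (the Z5 bridge couples midpoints C and D, so the two paths cannot be reduced to a simple series/parallel combination). Setting node B to ground and injecting 1 A at node A, the 3-node admittance system at A, C, D solves to V_A = Z_AB = 0.0007893 + j5.321 Ω = 5.321∠90.0° Ω.
Step 4 — Source phasor: V = 18.4∠-146.5° V = -15.34 - j10.16 V.
Step 5 — Current: I = V / Z = -1.909 + j2.883 A = 3.458∠123.5° A.
Step 6 — Complex power: S = V·I* = 0.009439 + j63.63 VA.
Step 7 — Real power: P = Re(S) = 0.009439 W.
Step 8 — Reactive power: Q = Im(S) = 63.63 VAR.
Step 9 — Apparent power: |S| = 63.63 VA.
Step 10 — Power factor: PF = P/|S| = 0.0001483 (lagging).

(a) P = 0.009439 W  (b) Q = 63.63 VAR  (c) S = 63.63 VA  (d) PF = 0.0001483 (lagging)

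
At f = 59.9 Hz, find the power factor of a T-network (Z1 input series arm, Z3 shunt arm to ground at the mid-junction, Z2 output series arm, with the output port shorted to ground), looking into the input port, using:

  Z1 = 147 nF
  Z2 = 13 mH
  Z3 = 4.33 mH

Step 1 — Angular frequency: ω = 2π·f = 2π·59.9 = 376.4 rad/s.
Step 2 — Component impedances:
  Z1: Z = 1/(jωC) = -j/(ω·C) = 0 - j1.807e+04 Ω
  Z2: Z = jωL = j·376.4·0.013 = 0 + j4.893 Ω
  Z3: Z = jωL = j·376.4·0.00433 = 0 + j1.63 Ω
Step 3 — With the output port shorted to ground, the output series arm Z2 runs from the junction to ground; the shunt arm Z3 also runs from the junction to ground. They appear in parallel: Z3 || Z2 = 0 + j1.222 Ω.
Step 4 — Series with input arm Z1: Z_in = Z1 + (Z3 || Z2) = 0 - j1.807e+04 Ω = 1.807e+04∠-90.0° Ω.
Step 5 — Power factor: PF = cos(φ) = Re(Z)/|Z| = 0/1.807e+04 = 0.
Step 6 — Type: Im(Z) = -1.807e+04 ⇒ leading (phase φ = -90.0°).

PF = 0 (leading, φ = -90.0°)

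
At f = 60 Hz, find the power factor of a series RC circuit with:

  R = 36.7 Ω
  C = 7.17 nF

Step 1 — Angular frequency: ω = 2π·f = 2π·60 = 377 rad/s.
Step 2 — Component impedances:
  R: Z = R = 36.7 Ω
  C: Z = 1/(jωC) = -j/(ω·C) = 0 - j3.7e+05 Ω
Step 3 — Series combination: Z_total = R + C = 36.7 - j3.7e+05 Ω = 3.7e+05∠-90.0° Ω.
Step 4 — Power factor: PF = cos(φ) = Re(Z)/|Z| = 36.7/3.6996e+05 = 9.92e-05.
Step 5 — Type: Im(Z) = -3.7e+05 ⇒ leading (phase φ = -90.0°).

PF = 9.92e-05 (leading, φ = -90.0°)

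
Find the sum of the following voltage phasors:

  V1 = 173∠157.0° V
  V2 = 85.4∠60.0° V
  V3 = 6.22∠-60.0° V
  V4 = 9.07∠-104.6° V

Step 1 — Convert each phasor to rectangular form:
  V1 = 173·(cos(157.0°) + j·sin(157.0°)) = -159.2 + j67.6 V
  V2 = 85.4·(cos(60.0°) + j·sin(60.0°)) = 42.7 + j73.96 V
  V3 = 6.22·(cos(-60.0°) + j·sin(-60.0°)) = 3.11 - j5.387 V
  V4 = 9.07·(cos(-104.6°) + j·sin(-104.6°)) = -2.286 - j8.777 V
Step 2 — Sum components: V_total = -115.7 + j127.4 V.
Step 3 — Convert to polar: |V_total| = 172.1 V, ∠V_total = 132.3°.

V_total = 172.1∠132.3° V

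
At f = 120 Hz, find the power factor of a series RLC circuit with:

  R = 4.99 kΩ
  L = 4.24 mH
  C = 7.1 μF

Step 1 — Angular frequency: ω = 2π·f = 2π·120 = 754 rad/s.
Step 2 — Component impedances:
  R: Z = R = 4990 Ω
  L: Z = jωL = j·754·0.00424 = 0 + j3.197 Ω
  C: Z = 1/(jωC) = -j/(ω·C) = 0 - j186.8 Ω
Step 3 — Series combination: Z_total = R + L + C = 4990 - j183.6 Ω = 4993∠-2.1° Ω.
Step 4 — Power factor: PF = cos(φ) = Re(Z)/|Z| = 4990/4993.4 = 0.9993.
Step 5 — Type: Im(Z) = -183.6 ⇒ leading (phase φ = -2.1°).

PF = 0.9993 (leading, φ = -2.1°)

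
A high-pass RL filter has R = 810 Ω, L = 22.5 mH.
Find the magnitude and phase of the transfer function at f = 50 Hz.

Step 1 — Angular frequency: ω = 2π·50 = 314.2 rad/s.
Step 2 — Transfer function: H(jω) = jωL/(R + jωL).
Step 3 — Numerator jωL = j·7.069; denominator R + jωL = 810 + j7.069.
Step 4 — H = 7.615e-05 + j0.008726.
Step 5 — Magnitude: |H| = 0.008726 (-41.2 dB); phase: φ = 89.5°.

|H| = 0.008726 (-41.2 dB), φ = 89.5°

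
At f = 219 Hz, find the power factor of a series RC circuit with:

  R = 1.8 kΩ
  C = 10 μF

Step 1 — Angular frequency: ω = 2π·f = 2π·219 = 1376 rad/s.
Step 2 — Component impedances:
  R: Z = R = 1800 Ω
  C: Z = 1/(jωC) = -j/(ω·C) = 0 - j72.67 Ω
Step 3 — Series combination: Z_total = R + C = 1800 - j72.67 Ω = 1801∠-2.3° Ω.
Step 4 — Power factor: PF = cos(φ) = Re(Z)/|Z| = 1800/1801.5 = 0.9992.
Step 5 — Type: Im(Z) = -72.67 ⇒ leading (phase φ = -2.3°).

PF = 0.9992 (leading, φ = -2.3°)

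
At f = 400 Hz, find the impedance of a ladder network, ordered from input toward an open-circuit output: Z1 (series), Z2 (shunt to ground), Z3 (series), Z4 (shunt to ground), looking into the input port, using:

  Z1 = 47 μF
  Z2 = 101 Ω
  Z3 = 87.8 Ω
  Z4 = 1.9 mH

Step 1 — Angular frequency: ω = 2π·f = 2π·400 = 2513 rad/s.
Step 2 — Component impedances:
  Z1: Z = 1/(jωC) = -j/(ω·C) = 0 - j8.466 Ω
  Z2: Z = R = 101 Ω
  Z3: Z = R = 87.8 Ω
  Z4: Z = jωL = j·2513·0.0019 = 0 + j4.775 Ω
Step 3 — Ladder network (open output): work backward from the far end, alternating series and parallel combinations. Z_in = 47 - j7.1 Ω = 47.54∠-8.6° Ω.

Z = 47 - j7.1 Ω = 47.54∠-8.6° Ω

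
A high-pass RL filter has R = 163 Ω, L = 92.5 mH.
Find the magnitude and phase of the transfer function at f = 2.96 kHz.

Step 1 — Angular frequency: ω = 2π·2960 = 1.86e+04 rad/s.
Step 2 — Transfer function: H(jω) = jωL/(R + jωL).
Step 3 — Numerator jωL = j·1720; denominator R + jωL = 163 + j1720.
Step 4 — H = 0.9911 + j0.09391.
Step 5 — Magnitude: |H| = 0.9955 (-0.0 dB); phase: φ = 5.4°.

|H| = 0.9955 (-0.0 dB), φ = 5.4°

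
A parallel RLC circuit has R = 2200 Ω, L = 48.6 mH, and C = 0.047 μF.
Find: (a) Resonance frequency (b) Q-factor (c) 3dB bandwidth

Step 1 — Resonance: ω₀ = 1/√(LC) = 1/√(0.0486·4.7e-08) = 2.092e+04 rad/s.
Step 2 — f₀ = ω₀/(2π) = 3330 Hz.
Step 3 — Parallel Q: Q = R/(ω₀L) = 2200/(2.092e+04·0.0486) = 2.163.
Step 4 — Bandwidth: Δω = ω₀/Q = 9671 rad/s; BW = Δω/(2π) = 1539 Hz.

(a) f₀ = 3330 Hz  (b) Q = 2.163  (c) BW = 1539 Hz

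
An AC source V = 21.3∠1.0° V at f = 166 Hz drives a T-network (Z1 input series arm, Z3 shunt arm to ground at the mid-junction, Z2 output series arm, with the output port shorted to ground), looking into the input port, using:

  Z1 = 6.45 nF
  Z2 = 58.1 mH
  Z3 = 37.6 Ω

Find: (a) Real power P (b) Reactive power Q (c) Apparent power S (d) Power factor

Step 1 — Angular frequency: ω = 2π·f = 2π·166 = 1043 rad/s.
Step 2 — Component impedances:
  Z1: Z = 1/(jωC) = -j/(ω·C) = 0 - j1.486e+05 Ω
  Z2: Z = jωL = j·1043·0.0581 = 0 + j60.6 Ω
  Z3: Z = R = 37.6 Ω
Step 3 — With the output port shorted to ground, the output series arm Z2 runs from the junction to ground; the shunt arm Z3 also runs from the junction to ground. They appear in parallel: Z3 || Z2 = 27.15 + j16.84 Ω.
Step 4 — Series with input arm Z1: Z_in = Z1 + (Z3 || Z2) = 27.15 - j1.486e+05 Ω = 1.486e+05∠-90.0° Ω.
Step 5 — Source phasor: V = 21.3∠1.0° V = 21.3 + j0.3717 V.
Step 6 — Current: I = V / Z = -2.475e-06 + j0.0001433 A = 0.0001433∠91.0° A.
Step 7 — Complex power: S = V·I* = 5.576e-07 - j0.003053 VA.
Step 8 — Real power: P = Re(S) = 5.576e-07 W.
Step 9 — Reactive power: Q = Im(S) = -0.003053 VAR.
Step 10 — Apparent power: |S| = 0.003053 VA.
Step 11 — Power factor: PF = P/|S| = 0.0001827 (leading).

(a) P = 5.576e-07 W  (b) Q = -0.003053 VAR  (c) S = 0.003053 VA  (d) PF = 0.0001827 (leading)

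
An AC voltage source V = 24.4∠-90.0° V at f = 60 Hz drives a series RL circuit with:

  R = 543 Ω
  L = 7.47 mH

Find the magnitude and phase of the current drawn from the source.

Step 1 — Angular frequency: ω = 2π·f = 2π·60 = 377 rad/s.
Step 2 — Component impedances:
  R: Z = R = 543 Ω
  L: Z = jωL = j·377·0.00747 = 0 + j2.816 Ω
Step 3 — Series combination: Z_total = R + L = 543 + j2.816 Ω = 543∠0.3° Ω.
Step 4 — Source phasor: V = 24.4∠-90.0° V = 0 - j24.4 V.
Step 5 — Ohm's law: I = V / Z_total = (0 - j24.4) / (543 + j2.816) = -0.000233 - j0.04493 A.
Step 6 — Convert to polar: |I| = 0.04493 A, ∠I = -90.3°.

I = 0.04493∠-90.3° A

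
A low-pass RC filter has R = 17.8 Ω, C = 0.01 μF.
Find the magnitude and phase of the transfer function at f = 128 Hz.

Step 1 — Angular frequency: ω = 2π·128 = 804.2 rad/s.
Step 2 — Transfer function: H(jω) = 1/(1 + jωRC).
Step 3 — Denominator: 1 + jωRC = 1 + j·804.2·17.8·1e-08 = 1 + j0.0001432.
Step 4 — H = 1 - j0.0001432.
Step 5 — Magnitude: |H| = 1 (-0.0 dB); phase: φ = -0.0°.

|H| = 1 (-0.0 dB), φ = -0.0°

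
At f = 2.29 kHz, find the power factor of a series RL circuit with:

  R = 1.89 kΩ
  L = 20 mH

Step 1 — Angular frequency: ω = 2π·f = 2π·2290 = 1.439e+04 rad/s.
Step 2 — Component impedances:
  R: Z = R = 1890 Ω
  L: Z = jωL = j·1.439e+04·0.02 = 0 + j287.8 Ω
Step 3 — Series combination: Z_total = R + L = 1890 + j287.8 Ω = 1912∠8.7° Ω.
Step 4 — Power factor: PF = cos(φ) = Re(Z)/|Z| = 1890/1911.8 = 0.9886.
Step 5 — Type: Im(Z) = 287.8 ⇒ lagging (phase φ = 8.7°).

PF = 0.9886 (lagging, φ = 8.7°)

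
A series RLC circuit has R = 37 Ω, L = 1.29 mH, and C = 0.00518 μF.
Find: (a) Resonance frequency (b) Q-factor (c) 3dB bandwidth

Step 1 — Resonance condition Im(Z)=0 gives ω₀ = 1/√(LC).
Step 2 — ω₀ = 1/√(0.00129·5.18e-09) = 3.868e+05 rad/s.
Step 3 — f₀ = ω₀/(2π) = 6.157e+04 Hz.
Step 4 — Series Q: Q = ω₀L/R = 3.868e+05·0.00129/37 = 13.49.
Step 5 — 3dB bandwidth: Δω = ω₀/Q = 2.868e+04 rad/s; BW = Δω/(2π) = 4565 Hz.

(a) f₀ = 6.157e+04 Hz  (b) Q = 13.49  (c) BW = 4565 Hz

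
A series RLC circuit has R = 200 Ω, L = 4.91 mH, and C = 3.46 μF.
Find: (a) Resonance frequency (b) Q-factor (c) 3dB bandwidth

Step 1 — Resonance: ω₀ = 1/√(LC) = 1/√(0.00491·3.46e-06) = 7672 rad/s.
Step 2 — f₀ = ω₀/(2π) = 1221 Hz.
Step 3 — Series Q: Q = ω₀L/R = 7672·0.00491/200 = 0.1884.
Step 4 — Bandwidth: Δω = ω₀/Q = 4.073e+04 rad/s; BW = Δω/(2π) = 6483 Hz.

(a) f₀ = 1221 Hz  (b) Q = 0.1884  (c) BW = 6483 Hz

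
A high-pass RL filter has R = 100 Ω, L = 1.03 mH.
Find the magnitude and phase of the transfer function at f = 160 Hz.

Step 1 — Angular frequency: ω = 2π·160 = 1005 rad/s.
Step 2 — Transfer function: H(jω) = jωL/(R + jωL).
Step 3 — Numerator jωL = j·1.035; denominator R + jωL = 100 + j1.035.
Step 4 — H = 0.0001072 + j0.01035.
Step 5 — Magnitude: |H| = 0.01035 (-39.7 dB); phase: φ = 89.4°.

|H| = 0.01035 (-39.7 dB), φ = 89.4°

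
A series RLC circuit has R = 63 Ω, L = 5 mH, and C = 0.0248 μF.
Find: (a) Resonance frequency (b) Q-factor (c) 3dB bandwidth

Step 1 — Resonance condition Im(Z)=0 gives ω₀ = 1/√(LC).
Step 2 — ω₀ = 1/√(0.005·2.48e-08) = 8.98e+04 rad/s.
Step 3 — f₀ = ω₀/(2π) = 1.429e+04 Hz.
Step 4 — Series Q: Q = ω₀L/R = 8.98e+04·0.005/63 = 7.127.
Step 5 — 3dB bandwidth: Δω = ω₀/Q = 1.26e+04 rad/s; BW = Δω/(2π) = 2005 Hz.

(a) f₀ = 1.429e+04 Hz  (b) Q = 7.127  (c) BW = 2005 Hz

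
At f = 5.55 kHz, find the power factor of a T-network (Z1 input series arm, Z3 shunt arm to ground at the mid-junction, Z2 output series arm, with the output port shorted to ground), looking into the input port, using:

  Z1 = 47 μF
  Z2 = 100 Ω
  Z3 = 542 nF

Step 1 — Angular frequency: ω = 2π·f = 2π·5550 = 3.487e+04 rad/s.
Step 2 — Component impedances:
  Z1: Z = 1/(jωC) = -j/(ω·C) = 0 - j0.6101 Ω
  Z2: Z = R = 100 Ω
  Z3: Z = 1/(jωC) = -j/(ω·C) = 0 - j52.91 Ω
Step 3 — With the output port shorted to ground, the output series arm Z2 runs from the junction to ground; the shunt arm Z3 also runs from the junction to ground. They appear in parallel: Z3 || Z2 = 21.87 - j41.34 Ω.
Step 4 — Series with input arm Z1: Z_in = Z1 + (Z3 || Z2) = 21.87 - j41.95 Ω = 47.31∠-62.5° Ω.
Step 5 — Power factor: PF = cos(φ) = Re(Z)/|Z| = 21.87/47.31 = 0.4623.
Step 6 — Type: Im(Z) = -41.95 ⇒ leading (phase φ = -62.5°).

PF = 0.4623 (leading, φ = -62.5°)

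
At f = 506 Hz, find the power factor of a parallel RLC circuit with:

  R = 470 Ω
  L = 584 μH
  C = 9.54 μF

Step 1 — Angular frequency: ω = 2π·f = 2π·506 = 3179 rad/s.
Step 2 — Component impedances:
  R: Z = R = 470 Ω
  L: Z = jωL = j·3179·0.000584 = 0 + j1.857 Ω
  C: Z = 1/(jωC) = -j/(ω·C) = 0 - j32.97 Ω
Step 3 — Parallel combination: 1/Z_total = 1/R + 1/L + 1/C; Z_total = 0.008236 + j1.967 Ω = 1.967∠89.8° Ω.
Step 4 — Power factor: PF = cos(φ) = Re(Z)/|Z| = 0.0082362/1.9675 = 0.004186.
Step 5 — Type: Im(Z) = 1.967 ⇒ lagging (phase φ = 89.8°).

PF = 0.004186 (lagging, φ = 89.8°)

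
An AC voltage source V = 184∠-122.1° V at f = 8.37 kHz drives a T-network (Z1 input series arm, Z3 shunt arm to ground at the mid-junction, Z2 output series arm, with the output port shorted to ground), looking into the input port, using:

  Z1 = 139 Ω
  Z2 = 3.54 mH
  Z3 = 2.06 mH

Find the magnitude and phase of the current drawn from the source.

Step 1 — Angular frequency: ω = 2π·f = 2π·8370 = 5.259e+04 rad/s.
Step 2 — Component impedances:
  Z1: Z = R = 139 Ω
  Z2: Z = jωL = j·5.259e+04·0.00354 = 0 + j186.2 Ω
  Z3: Z = jωL = j·5.259e+04·0.00206 = 0 + j108.3 Ω
Step 3 — With the output port shorted to ground, the output series arm Z2 runs from the junction to ground; the shunt arm Z3 also runs from the junction to ground. They appear in parallel: Z3 || Z2 = 0 + j68.48 Ω.
Step 4 — Series with input arm Z1: Z_in = Z1 + (Z3 || Z2) = 139 + j68.48 Ω = 155∠26.2° Ω.
Step 5 — Source phasor: V = 184∠-122.1° V = -97.78 - j155.9 V.
Step 6 — Ohm's law: I = V / Z_total = (-97.78 - j155.9) / (139 + j68.48) = -1.011 - j0.6235 A.
Step 7 — Convert to polar: |I| = 1.187 A, ∠I = -148.3°.

I = 1.187∠-148.3° A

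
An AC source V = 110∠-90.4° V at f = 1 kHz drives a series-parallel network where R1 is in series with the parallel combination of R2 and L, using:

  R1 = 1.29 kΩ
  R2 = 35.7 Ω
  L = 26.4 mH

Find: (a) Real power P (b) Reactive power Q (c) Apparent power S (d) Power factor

Step 1 — Angular frequency: ω = 2π·f = 2π·1000 = 6283 rad/s.
Step 2 — Component impedances:
  R1: Z = R = 1290 Ω
  R2: Z = R = 35.7 Ω
  L: Z = jωL = j·6283·0.0264 = 0 + j165.9 Ω
Step 3 — Parallel branch: R2 || L = 1/(1/R2 + 1/L) = 34.12 + j7.343 Ω.
Step 4 — Series with R1: Z_total = R1 + (R2 || L) = 1324 + j7.343 Ω = 1324∠0.3° Ω.
Step 5 — Source phasor: V = 110∠-90.4° V = -0.7679 - j110 V.
Step 6 — Current: I = V / Z = -0.001041 - j0.08307 A = 0.08307∠-90.7° A.
Step 7 — Complex power: S = V·I* = 9.138 + j0.05068 VA.
Step 8 — Real power: P = Re(S) = 9.138 W.
Step 9 — Reactive power: Q = Im(S) = 0.05068 VAR.
Step 10 — Apparent power: |S| = 9.138 VA.
Step 11 — Power factor: PF = P/|S| = 1 (lagging).

(a) P = 9.138 W  (b) Q = 0.05068 VAR  (c) S = 9.138 VA  (d) PF = 1 (lagging)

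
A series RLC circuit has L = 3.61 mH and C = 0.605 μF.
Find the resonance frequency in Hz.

Step 1 — Resonance condition Im(Z)=0 gives ω₀ = 1/√(LC).
Step 2 — ω₀ = 1/√(0.00361·6.05e-07) = 2.14e+04 rad/s.
Step 3 — f₀ = ω₀/(2π) = 3406 Hz.

f₀ = 3406 Hz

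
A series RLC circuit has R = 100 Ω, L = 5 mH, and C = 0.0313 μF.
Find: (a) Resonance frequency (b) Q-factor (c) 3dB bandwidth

Step 1 — Resonance condition Im(Z)=0 gives ω₀ = 1/√(LC).
Step 2 — ω₀ = 1/√(0.005·3.13e-08) = 7.994e+04 rad/s.
Step 3 — f₀ = ω₀/(2π) = 1.272e+04 Hz.
Step 4 — Series Q: Q = ω₀L/R = 7.994e+04·0.005/100 = 3.997.
Step 5 — 3dB bandwidth: Δω = ω₀/Q = 2e+04 rad/s; BW = Δω/(2π) = 3183 Hz.

(a) f₀ = 1.272e+04 Hz  (b) Q = 3.997  (c) BW = 3183 Hz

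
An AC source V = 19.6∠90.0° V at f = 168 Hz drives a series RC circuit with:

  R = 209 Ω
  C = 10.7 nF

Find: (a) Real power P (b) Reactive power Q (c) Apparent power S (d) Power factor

Step 1 — Angular frequency: ω = 2π·f = 2π·168 = 1056 rad/s.
Step 2 — Component impedances:
  R: Z = R = 209 Ω
  C: Z = 1/(jωC) = -j/(ω·C) = 0 - j8.854e+04 Ω
Step 3 — Series combination: Z_total = R + C = 209 - j8.854e+04 Ω = 8.854e+04∠-89.9° Ω.
Step 4 — Source phasor: V = 19.6∠90.0° V = 0 + j19.6 V.
Step 5 — Current: I = V / Z = -0.0002214 + j5.226e-07 A = 0.0002214∠179.9° A.
Step 6 — Complex power: S = V·I* = 1.024e-05 - j0.004339 VA.
Step 7 — Real power: P = Re(S) = 1.024e-05 W.
Step 8 — Reactive power: Q = Im(S) = -0.004339 VAR.
Step 9 — Apparent power: |S| = 0.004339 VA.
Step 10 — Power factor: PF = P/|S| = 0.002361 (leading).

(a) P = 1.024e-05 W  (b) Q = -0.004339 VAR  (c) S = 0.004339 VA  (d) PF = 0.002361 (leading)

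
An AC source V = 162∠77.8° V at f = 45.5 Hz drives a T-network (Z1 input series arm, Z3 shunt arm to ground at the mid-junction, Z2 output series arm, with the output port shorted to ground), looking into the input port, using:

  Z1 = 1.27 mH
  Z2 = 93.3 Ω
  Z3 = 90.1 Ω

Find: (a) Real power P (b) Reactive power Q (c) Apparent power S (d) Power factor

Step 1 — Angular frequency: ω = 2π·f = 2π·45.5 = 285.9 rad/s.
Step 2 — Component impedances:
  Z1: Z = jωL = j·285.9·0.00127 = 0 + j0.3631 Ω
  Z2: Z = R = 93.3 Ω
  Z3: Z = R = 90.1 Ω
Step 3 — With the output port shorted to ground, the output series arm Z2 runs from the junction to ground; the shunt arm Z3 also runs from the junction to ground. They appear in parallel: Z3 || Z2 = 45.84 Ω.
Step 4 — Series with input arm Z1: Z_in = Z1 + (Z3 || Z2) = 45.84 + j0.3631 Ω = 45.84∠0.5° Ω.
Step 5 — Source phasor: V = 162∠77.8° V = 34.23 + j158.3 V.
Step 6 — Current: I = V / Z = 0.7742 + j3.448 A = 3.534∠77.3° A.
Step 7 — Complex power: S = V·I* = 572.5 + j4.535 VA.
Step 8 — Real power: P = Re(S) = 572.5 W.
Step 9 — Reactive power: Q = Im(S) = 4.535 VAR.
Step 10 — Apparent power: |S| = 572.5 VA.
Step 11 — Power factor: PF = P/|S| = 1 (lagging).

(a) P = 572.5 W  (b) Q = 4.535 VAR  (c) S = 572.5 VA  (d) PF = 1 (lagging)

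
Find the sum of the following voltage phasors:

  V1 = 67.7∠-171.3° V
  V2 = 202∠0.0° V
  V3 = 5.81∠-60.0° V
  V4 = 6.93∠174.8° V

Step 1 — Convert each phasor to rectangular form:
  V1 = 67.7·(cos(-171.3°) + j·sin(-171.3°)) = -66.92 - j10.24 V
  V2 = 202·(cos(0.0°) + j·sin(0.0°)) = 202 V
  V3 = 5.81·(cos(-60.0°) + j·sin(-60.0°)) = 2.905 - j5.032 V
  V4 = 6.93·(cos(174.8°) + j·sin(174.8°)) = -6.901 + j0.6281 V
Step 2 — Sum components: V_total = 131.1 - j14.64 V.
Step 3 — Convert to polar: |V_total| = 131.9 V, ∠V_total = -6.4°.

V_total = 131.9∠-6.4° V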